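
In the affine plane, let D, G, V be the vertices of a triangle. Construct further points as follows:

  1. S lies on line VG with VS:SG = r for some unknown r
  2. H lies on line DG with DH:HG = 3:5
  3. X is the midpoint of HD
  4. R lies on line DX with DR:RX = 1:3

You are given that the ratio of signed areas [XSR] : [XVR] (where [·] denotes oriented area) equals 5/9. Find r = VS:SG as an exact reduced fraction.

Work in coordinates with D = (0, 0), G = (1, 0), V = (0, 1).
1. With VS:SG = r, write λ = r/(r+1) so S = V + λ·(G−V); S is affine-linear in λ
2. H lies on line DG with DH:HG = 3:5 ⇒ H = (3/8, 0)
3. X is the midpoint of HD ⇒ X = (3/16, 0)
4. R lies on line DX with DR:RX = 1:3 ⇒ R = (3/64, 0)
Every point depending on S is an affine combination of S and λ-independent points, so each such coordinate is linear in λ; the λ² term in each signed area is a multiple of (G−V)×(G−V) = 0, so 2·[XSR] and 2·[XVR] are each linear in λ. Evaluating at λ=0 and λ=1:
  2·[XSR] = -9/64·λ + 9/64,   2·[XVR] = 9/64
So [XSR]:[XVR] = (-9/64·λ + 9/64) / (9/64). Setting this equal to 5/9:
  -9/64·λ + 9/64 = 5/9·(9/64)  ⇒  λ = 4/9
Then r = λ/(1−λ) = (4/9)/(5/9) = 4/5. Check: with r = 4/5, S = (4/9, 5/9) and [XSR]:[XVR] = 5/9 as required.

r = 4/5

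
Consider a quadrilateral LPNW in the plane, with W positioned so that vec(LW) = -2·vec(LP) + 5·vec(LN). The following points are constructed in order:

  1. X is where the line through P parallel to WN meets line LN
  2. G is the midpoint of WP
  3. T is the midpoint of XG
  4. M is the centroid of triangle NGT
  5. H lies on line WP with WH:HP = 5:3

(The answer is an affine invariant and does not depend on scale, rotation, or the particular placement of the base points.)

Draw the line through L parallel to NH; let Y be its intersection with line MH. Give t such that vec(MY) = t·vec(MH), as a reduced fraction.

t = -1/5

Set L = (0, 0), P = (1, 0), N = (0, 1), W = (-2, 5); any affine frame gives the same invariant.
1. X is where the line through P parallel to WN meets line LN ⇒ X = (0, 2)
2. G is the midpoint of WP ⇒ G = (-1/2, 5/2)
3. T is the midpoint of XG ⇒ T = (-1/4, 9/4)
4. M is the centroid of triangle NGT ⇒ M = (-1/4, 23/12)
5. H lies on line WP with WH:HP = 5:3 ⇒ H = (-1/8, 15/8)
through L parallel to NH: direction (-1/8, 7/8); meets MH at Y = (-11/40, 77/40)
Y = M + t·(H−M) with t = -1/5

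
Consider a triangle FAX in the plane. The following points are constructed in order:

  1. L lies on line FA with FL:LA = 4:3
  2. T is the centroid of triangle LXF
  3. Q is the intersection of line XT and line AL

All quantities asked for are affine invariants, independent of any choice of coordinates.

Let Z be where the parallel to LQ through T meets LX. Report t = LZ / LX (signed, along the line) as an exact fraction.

t = 1/3

Work in coordinates with F = (0, 0), A = (1, 0), X = (0, 1).
1. L lies on line FA with FL:LA = 4:3 ⇒ L = (4/7, 0)
2. T is the centroid of triangle LXF ⇒ T = (4/21, 1/3)
3. Q is the intersection of line XT and line AL ⇒ Q = (2/7, 0)
through T parallel to LQ: direction (-2/7, 0); meets LX at Z = (8/21, 1/3)
Z = L + t·(X−L) with t = 1/3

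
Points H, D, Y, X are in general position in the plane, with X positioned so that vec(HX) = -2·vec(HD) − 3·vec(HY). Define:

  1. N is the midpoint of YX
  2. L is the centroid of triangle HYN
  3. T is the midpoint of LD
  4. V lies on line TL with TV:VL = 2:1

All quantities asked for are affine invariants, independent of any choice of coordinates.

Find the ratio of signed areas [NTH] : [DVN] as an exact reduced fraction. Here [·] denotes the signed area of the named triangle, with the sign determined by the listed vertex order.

Set H = (0, 0), D = (1, 0), Y = (0, 1), X = (-2, -3); any affine frame gives the same invariant.
1. N is the midpoint of YX ⇒ N = (-1, -1)
2. L is the centroid of triangle HYN ⇒ L = (-1/3, 0)
3. T is the midpoint of LD ⇒ T = (1/3, 0)
4. V lies on line TL with TV:VL = 2:1 ⇒ V = (-1/9, 0)
2·[NTH] = 1/3, 2·[DVN] = 10/9
[NTH]:[DVN] = 1/3:10/9 = 3/10

[NTH]:[DVN] = 3/10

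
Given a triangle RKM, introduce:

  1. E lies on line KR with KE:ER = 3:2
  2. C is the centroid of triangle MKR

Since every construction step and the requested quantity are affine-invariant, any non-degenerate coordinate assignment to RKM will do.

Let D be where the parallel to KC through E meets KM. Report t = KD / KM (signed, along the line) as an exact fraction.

Work in coordinates with R = (0, 0), K = (1, 0), M = (0, 1).
1. E lies on line KR with KE:ER = 3:2 ⇒ E = (2/5, 0)
2. C is the centroid of triangle MKR ⇒ C = (1/3, 1/3)
through E parallel to KC: direction (-2/3, 1/3); meets KM at D = (8/5, -3/5)
D = K + t·(M−K) with t = -3/5

t = -3/5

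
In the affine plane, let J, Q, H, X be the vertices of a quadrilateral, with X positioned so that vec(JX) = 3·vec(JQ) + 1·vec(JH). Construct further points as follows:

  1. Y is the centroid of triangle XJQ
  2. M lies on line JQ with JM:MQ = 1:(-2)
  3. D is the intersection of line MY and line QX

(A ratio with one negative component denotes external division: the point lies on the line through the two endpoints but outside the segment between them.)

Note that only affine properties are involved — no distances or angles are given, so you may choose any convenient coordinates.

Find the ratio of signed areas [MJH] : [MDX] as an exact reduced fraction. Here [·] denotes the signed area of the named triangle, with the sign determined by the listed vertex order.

Assign J = (0, 0), Q = (1, 0), H = (0, 1), X = (3, 1) — the answer is frame-independent, so this choice is without loss of generality.
1. Y is the centroid of triangle XJQ ⇒ Y = (4/3, 1/3)
2. M lies on line JQ with JM:MQ = 1:(-2) ⇒ M = (-1, 0)
3. D is the intersection of line MY and line QX ⇒ D = (9/5, 2/5)
2·[MJH] = 1, 2·[MDX] = 6/5
[MJH]:[MDX] = 1:6/5 = 5/6

[MJH]:[MDX] = 5/6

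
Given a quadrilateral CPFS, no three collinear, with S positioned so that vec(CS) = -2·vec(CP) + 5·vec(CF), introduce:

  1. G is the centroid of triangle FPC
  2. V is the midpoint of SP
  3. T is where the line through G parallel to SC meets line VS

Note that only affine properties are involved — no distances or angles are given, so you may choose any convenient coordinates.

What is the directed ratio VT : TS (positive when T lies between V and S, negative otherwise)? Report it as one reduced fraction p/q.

Assign C = (0, 0), P = (1, 0), F = (0, 1), S = (-2, 5) — the answer is frame-independent, so this choice is without loss of generality.
1. G is the centroid of triangle FPC ⇒ G = (1/3, 1/3)
2. V is the midpoint of SP ⇒ V = (-1/2, 5/2)
3. T is where the line through G parallel to SC meets line VS ⇒ T = (-3/5, 8/3)
T = V + t·(S−V) with t = 1/15, so VT:TS = t:(1−t) = 1/15:14/15

VT:TS = 1/14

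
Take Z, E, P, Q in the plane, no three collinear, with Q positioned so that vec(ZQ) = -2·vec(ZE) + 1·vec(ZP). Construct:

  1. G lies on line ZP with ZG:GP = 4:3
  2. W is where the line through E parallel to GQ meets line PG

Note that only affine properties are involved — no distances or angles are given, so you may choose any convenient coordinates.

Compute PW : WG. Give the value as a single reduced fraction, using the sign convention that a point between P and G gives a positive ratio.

PW:WG = -11/5

Choose coordinates Z = (0, 0), E = (1, 0), P = (0, 1), Q = (-2, 1).
1. G lies on line ZP with ZG:GP = 4:3 ⇒ G = (0, 4/7)
2. W is where the line through E parallel to GQ meets line PG ⇒ W = (0, 3/14)
W = P + t·(G−P) with t = 11/6, so PW:WG = t:(1−t) = 11/6:-5/6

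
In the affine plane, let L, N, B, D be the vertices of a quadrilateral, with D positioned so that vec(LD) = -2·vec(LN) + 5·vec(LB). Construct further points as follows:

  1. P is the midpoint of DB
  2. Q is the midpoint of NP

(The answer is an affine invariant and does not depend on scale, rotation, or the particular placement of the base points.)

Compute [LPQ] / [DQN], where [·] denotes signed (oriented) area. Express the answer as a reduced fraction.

[LPQ]:[DQN] = -3

Set L = (0, 0), N = (1, 0), B = (0, 1), D = (-2, 5); any affine frame gives the same invariant.
1. P is the midpoint of DB ⇒ P = (-1, 3)
2. Q is the midpoint of NP ⇒ Q = (0, 3/2)
2·[LPQ] = -3/2, 2·[DQN] = 1/2
[LPQ]:[DQN] = -3/2:1/2 = -3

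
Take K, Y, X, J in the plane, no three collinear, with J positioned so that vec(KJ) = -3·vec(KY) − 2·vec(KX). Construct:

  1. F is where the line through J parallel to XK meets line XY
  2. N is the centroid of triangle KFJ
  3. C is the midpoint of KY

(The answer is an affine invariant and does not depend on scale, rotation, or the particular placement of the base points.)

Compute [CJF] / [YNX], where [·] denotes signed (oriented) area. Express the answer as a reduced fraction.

Assign K = (0, 0), Y = (1, 0), X = (0, 1), J = (-3, -2) — the answer is frame-independent, so this choice is without loss of generality.
1. F is where the line through J parallel to XK meets line XY ⇒ F = (-3, 4)
2. N is the centroid of triangle KFJ ⇒ N = (-2, 2/3)
3. C is the midpoint of KY ⇒ C = (1/2, 0)
2·[CJF] = -21, 2·[YNX] = -7/3
[CJF]:[YNX] = -21:-7/3 = 9

[CJF]:[YNX] = 9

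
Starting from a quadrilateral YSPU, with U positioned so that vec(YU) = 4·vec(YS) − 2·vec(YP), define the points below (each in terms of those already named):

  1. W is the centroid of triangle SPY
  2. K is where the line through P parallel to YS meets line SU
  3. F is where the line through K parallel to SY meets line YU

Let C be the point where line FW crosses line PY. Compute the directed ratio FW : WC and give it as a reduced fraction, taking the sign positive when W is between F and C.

Choose coordinates Y = (0, 0), S = (1, 0), P = (0, 1), U = (4, -2).
1. W is the centroid of triangle SPY ⇒ W = (1/3, 1/3)
2. K is where the line through P parallel to YS meets line SU ⇒ K = (-1/2, 1)
3. F is where the line through K parallel to SY meets line YU ⇒ F = (-2, 1)
line FW meets PY at C = (0, 3/7)
W = F + t·(C−F) with t = 7/6, so FW:WC = 7/6:-1/6

FW:WC = -7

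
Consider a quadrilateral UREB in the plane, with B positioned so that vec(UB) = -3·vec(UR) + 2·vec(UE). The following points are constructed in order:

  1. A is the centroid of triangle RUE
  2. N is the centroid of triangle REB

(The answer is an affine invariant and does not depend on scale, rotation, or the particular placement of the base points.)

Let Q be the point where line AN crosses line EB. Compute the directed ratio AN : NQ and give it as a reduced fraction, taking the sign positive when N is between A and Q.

AN:NQ = 3/2

Choose coordinates U = (0, 0), R = (1, 0), E = (0, 1), B = (-3, 2).
1. A is the centroid of triangle RUE ⇒ A = (1/3, 1/3)
2. N is the centroid of triangle REB ⇒ N = (-2/3, 1)
line AN meets EB at Q = (-4/3, 13/9)
N = A + t·(Q−A) with t = 3/5, so AN:NQ = 3/5:2/5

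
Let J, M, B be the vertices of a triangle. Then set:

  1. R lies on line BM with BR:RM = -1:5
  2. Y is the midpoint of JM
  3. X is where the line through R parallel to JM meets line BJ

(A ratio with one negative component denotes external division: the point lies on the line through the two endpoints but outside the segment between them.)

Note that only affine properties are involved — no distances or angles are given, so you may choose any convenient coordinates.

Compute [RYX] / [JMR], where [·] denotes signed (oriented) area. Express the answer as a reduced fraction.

[RYX]:[JMR] = 1/4

Assign J = (0, 0), M = (1, 0), B = (0, 1) — the answer is frame-independent, so this choice is without loss of generality.
1. R lies on line BM with BR:RM = -1:5 ⇒ R = (-1/4, 5/4)
2. Y is the midpoint of JM ⇒ Y = (1/2, 0)
3. X is where the line through R parallel to JM meets line BJ ⇒ X = (0, 5/4)
2·[RYX] = 5/16, 2·[JMR] = 5/4
[RYX]:[JMR] = 5/16:5/4 = 1/4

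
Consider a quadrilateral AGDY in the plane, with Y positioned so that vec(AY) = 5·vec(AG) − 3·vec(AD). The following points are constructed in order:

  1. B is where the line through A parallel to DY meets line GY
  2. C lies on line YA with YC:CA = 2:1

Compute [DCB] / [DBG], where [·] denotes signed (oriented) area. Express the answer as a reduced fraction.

Set A = (0, 0), G = (1, 0), D = (0, 1), Y = (5, -3); any affine frame gives the same invariant.
1. B is where the line through A parallel to DY meets line GY ⇒ B = (-15, 12)
2. C lies on line YA with YC:CA = 2:1 ⇒ C = (5/3, -1)
2·[DCB] = -35/3, 2·[DBG] = 4
[DCB]:[DBG] = -35/3:4 = -35/12

[DCB]:[DBG] = -35/12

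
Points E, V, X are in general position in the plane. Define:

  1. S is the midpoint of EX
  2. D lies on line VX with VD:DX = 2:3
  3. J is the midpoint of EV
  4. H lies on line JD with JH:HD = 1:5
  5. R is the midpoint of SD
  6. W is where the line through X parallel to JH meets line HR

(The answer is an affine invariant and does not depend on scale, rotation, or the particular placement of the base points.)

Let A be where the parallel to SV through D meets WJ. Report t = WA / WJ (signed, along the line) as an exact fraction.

t = 19/49

Choose coordinates E = (0, 0), V = (1, 0), X = (0, 1).
1. S is the midpoint of EX ⇒ S = (0, 1/2)
2. D lies on line VX with VD:DX = 2:3 ⇒ D = (3/5, 2/5)
3. J is the midpoint of EV ⇒ J = (1/2, 0)
4. H lies on line JD with JH:HD = 1:5 ⇒ H = (31/60, 1/15)
5. R is the midpoint of SD ⇒ R = (3/10, 9/20)
6. W is where the line through X parallel to JH meets line HR ⇒ W = (-1/300, 74/75)
through D parallel to SV: direction (1, -1/2); meets WJ at A = (47/245, 148/245)
A = W + t·(J−W) with t = 19/49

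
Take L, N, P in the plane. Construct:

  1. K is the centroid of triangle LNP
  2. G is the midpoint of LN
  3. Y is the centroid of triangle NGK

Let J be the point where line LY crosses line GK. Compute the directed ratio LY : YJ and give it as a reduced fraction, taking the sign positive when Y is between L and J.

LY:YJ = -4

Work in coordinates with L = (0, 0), N = (1, 0), P = (0, 1).
1. K is the centroid of triangle LNP ⇒ K = (1/3, 1/3)
2. G is the midpoint of LN ⇒ G = (1/2, 0)
3. Y is the centroid of triangle NGK ⇒ Y = (11/18, 1/9)
line LY meets GK at J = (11/24, 1/12)
Y = L + t·(J−L) with t = 4/3, so LY:YJ = 4/3:-1/3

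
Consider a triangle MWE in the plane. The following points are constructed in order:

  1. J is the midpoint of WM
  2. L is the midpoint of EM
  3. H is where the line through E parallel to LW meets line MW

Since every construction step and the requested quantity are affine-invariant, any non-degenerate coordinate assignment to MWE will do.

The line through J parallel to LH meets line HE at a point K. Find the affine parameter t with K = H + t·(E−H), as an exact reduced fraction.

t = -3/4

Set M = (0, 0), W = (1, 0), E = (0, 1); any affine frame gives the same invariant.
1. J is the midpoint of WM ⇒ J = (1/2, 0)
2. L is the midpoint of EM ⇒ L = (0, 1/2)
3. H is where the line through E parallel to LW meets line MW ⇒ H = (2, 0)
through J parallel to LH: direction (2, -1/2); meets HE at K = (7/2, -3/4)
K = H + t·(E−H) with t = -3/4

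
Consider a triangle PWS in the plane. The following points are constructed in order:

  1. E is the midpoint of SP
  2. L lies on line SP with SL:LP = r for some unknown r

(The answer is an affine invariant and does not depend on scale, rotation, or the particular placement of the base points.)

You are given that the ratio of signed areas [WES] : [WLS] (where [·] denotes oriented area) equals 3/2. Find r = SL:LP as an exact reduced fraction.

Set P = (0, 0), W = (1, 0), S = (0, 1); any affine frame gives the same invariant.
1. E is the midpoint of SP ⇒ E = (0, 1/2)
2. With SL:LP = r, write λ = r/(r+1) so L = S + λ·(P−S); L is affine-linear in λ
Every point depending on L is an affine combination of L and λ-independent points, so each such coordinate is linear in λ; the λ² term in each signed area is a multiple of (P−S)×(P−S) = 0, so 2·[WES] and 2·[WLS] are each linear in λ. Evaluating at λ=0 and λ=1:
  2·[WES] = -1/2,   2·[WLS] = −λ
So [WES]:[WLS] = (-1/2) / (−λ). Setting this equal to 3/2:
  -1/2 = 3/2·(−λ)  ⇒  λ = 1/3
Then r = λ/(1−λ) = (1/3)/(2/3) = 1/2. Check: with r = 1/2, L = (0, 2/3) and [WES]:[WLS] = 3/2 as required.

r = 1/2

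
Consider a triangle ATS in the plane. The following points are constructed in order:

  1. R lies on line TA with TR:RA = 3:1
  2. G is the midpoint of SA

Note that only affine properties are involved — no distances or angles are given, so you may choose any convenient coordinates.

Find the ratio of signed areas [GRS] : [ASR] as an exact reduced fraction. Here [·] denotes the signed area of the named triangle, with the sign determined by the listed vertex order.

Set A = (0, 0), T = (1, 0), S = (0, 1); any affine frame gives the same invariant.
1. R lies on line TA with TR:RA = 3:1 ⇒ R = (1/4, 0)
2. G is the midpoint of SA ⇒ G = (0, 1/2)
2·[GRS] = 1/8, 2·[ASR] = -1/4
[GRS]:[ASR] = 1/8:-1/4 = -1/2

[GRS]:[ASR] = -1/2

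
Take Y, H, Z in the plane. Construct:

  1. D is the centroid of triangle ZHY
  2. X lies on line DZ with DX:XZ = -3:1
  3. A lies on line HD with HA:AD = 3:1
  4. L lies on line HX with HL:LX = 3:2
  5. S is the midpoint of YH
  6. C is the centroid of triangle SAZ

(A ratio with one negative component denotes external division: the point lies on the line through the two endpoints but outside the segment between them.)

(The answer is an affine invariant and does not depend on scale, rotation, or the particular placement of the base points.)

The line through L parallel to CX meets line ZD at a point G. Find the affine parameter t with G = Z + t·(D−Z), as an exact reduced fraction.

t = -63/10

Assign Y = (0, 0), H = (1, 0), Z = (0, 1) — the answer is frame-independent, so this choice is without loss of generality.
1. D is the centroid of triangle ZHY ⇒ D = (1/3, 1/3)
2. X lies on line DZ with DX:XZ = -3:1 ⇒ X = (-1/6, 4/3)
3. A lies on line HD with HA:AD = 3:1 ⇒ A = (1/2, 1/4)
4. L lies on line HX with HL:LX = 3:2 ⇒ L = (3/10, 4/5)
5. S is the midpoint of YH ⇒ S = (1/2, 0)
6. C is the centroid of triangle SAZ ⇒ C = (1/3, 5/12)
through L parallel to CX: direction (-1/2, 11/12); meets ZD at G = (-21/10, 26/5)
G = Z + t·(D−Z) with t = -63/10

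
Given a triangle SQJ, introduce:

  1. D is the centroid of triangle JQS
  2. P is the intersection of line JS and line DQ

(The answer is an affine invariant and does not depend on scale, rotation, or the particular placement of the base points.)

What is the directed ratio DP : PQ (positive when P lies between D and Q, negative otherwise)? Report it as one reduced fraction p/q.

Choose coordinates S = (0, 0), Q = (1, 0), J = (0, 1).
1. D is the centroid of triangle JQS ⇒ D = (1/3, 1/3)
2. P is the intersection of line JS and line DQ ⇒ P = (0, 1/2)
P = D + t·(Q−D) with t = -1/2, so DP:PQ = t:(1−t) = -1/2:3/2

DP:PQ = -1/3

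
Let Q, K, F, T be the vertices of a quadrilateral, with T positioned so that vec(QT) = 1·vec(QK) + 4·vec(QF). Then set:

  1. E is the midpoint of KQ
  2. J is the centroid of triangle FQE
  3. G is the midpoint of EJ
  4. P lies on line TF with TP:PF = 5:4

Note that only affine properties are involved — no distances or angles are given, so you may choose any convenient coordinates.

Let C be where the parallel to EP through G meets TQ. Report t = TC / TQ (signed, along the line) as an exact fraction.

Choose coordinates Q = (0, 0), K = (1, 0), F = (0, 1), T = (1, 4).
1. E is the midpoint of KQ ⇒ E = (1/2, 0)
2. J is the centroid of triangle FQE ⇒ J = (1/6, 1/3)
3. G is the midpoint of EJ ⇒ G = (1/3, 1/6)
4. P lies on line TF with TP:PF = 5:4 ⇒ P = (4/9, 7/3)
through G parallel to EP: direction (-1/18, 7/3); meets TQ at C = (85/276, 85/69)
C = T + t·(Q−T) with t = 191/276

t = 191/276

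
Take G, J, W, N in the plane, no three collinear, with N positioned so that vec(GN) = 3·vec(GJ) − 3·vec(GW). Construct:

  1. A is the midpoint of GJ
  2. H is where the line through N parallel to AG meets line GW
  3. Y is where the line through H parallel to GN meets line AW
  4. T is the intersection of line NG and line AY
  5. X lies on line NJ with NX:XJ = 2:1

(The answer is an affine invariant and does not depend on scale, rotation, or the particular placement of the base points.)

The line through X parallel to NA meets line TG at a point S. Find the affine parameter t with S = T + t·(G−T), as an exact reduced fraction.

t = -4

Choose coordinates G = (0, 0), J = (1, 0), W = (0, 1), N = (3, -3).
1. A is the midpoint of GJ ⇒ A = (1/2, 0)
2. H is where the line through N parallel to AG meets line GW ⇒ H = (0, -3)
3. Y is where the line through H parallel to GN meets line AW ⇒ Y = (4, -7)
4. T is the intersection of line NG and line AY ⇒ T = (1, -1)
5. X lies on line NJ with NX:XJ = 2:1 ⇒ X = (5/3, -1)
through X parallel to NA: direction (-5/2, 3); meets TG at S = (5, -5)
S = T + t·(G−T) with t = -4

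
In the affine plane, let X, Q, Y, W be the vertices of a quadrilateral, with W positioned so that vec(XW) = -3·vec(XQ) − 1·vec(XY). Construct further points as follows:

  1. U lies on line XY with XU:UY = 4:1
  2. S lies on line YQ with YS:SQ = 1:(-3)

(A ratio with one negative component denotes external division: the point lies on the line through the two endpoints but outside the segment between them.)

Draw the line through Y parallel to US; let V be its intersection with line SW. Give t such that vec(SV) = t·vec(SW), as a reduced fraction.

Set X = (0, 0), Q = (1, 0), Y = (0, 1), W = (-3, -1); any affine frame gives the same invariant.
1. U lies on line XY with XU:UY = 4:1 ⇒ U = (0, 4/5)
2. S lies on line YQ with YS:SQ = 1:(-3) ⇒ S = (-1/2, 3/2)
through Y parallel to US: direction (-1/2, 7/10); meets SW at V = (-5/12, 19/12)
V = S + t·(W−S) with t = -1/30

t = -1/30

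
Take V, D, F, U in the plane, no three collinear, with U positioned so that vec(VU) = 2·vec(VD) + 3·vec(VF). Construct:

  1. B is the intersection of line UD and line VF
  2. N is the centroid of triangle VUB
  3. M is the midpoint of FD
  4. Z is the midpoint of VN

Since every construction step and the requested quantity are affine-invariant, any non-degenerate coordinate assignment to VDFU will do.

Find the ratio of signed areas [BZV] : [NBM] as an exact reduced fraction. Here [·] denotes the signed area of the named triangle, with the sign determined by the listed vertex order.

[BZV]:[NBM] = -6/5

Assign V = (0, 0), D = (1, 0), F = (0, 1), U = (2, 3) — the answer is frame-independent, so this choice is without loss of generality.
1. B is the intersection of line UD and line VF ⇒ B = (0, -3)
2. N is the centroid of triangle VUB ⇒ N = (2/3, 0)
3. M is the midpoint of FD ⇒ M = (1/2, 1/2)
4. Z is the midpoint of VN ⇒ Z = (1/3, 0)
2·[BZV] = 1, 2·[NBM] = -5/6
[BZV]:[NBM] = 1:-5/6 = -6/5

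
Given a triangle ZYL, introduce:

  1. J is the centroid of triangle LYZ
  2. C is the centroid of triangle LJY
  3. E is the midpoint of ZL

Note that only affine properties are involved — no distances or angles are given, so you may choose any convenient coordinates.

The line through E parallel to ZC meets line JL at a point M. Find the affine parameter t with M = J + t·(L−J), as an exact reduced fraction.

t = 1/2

Choose coordinates Z = (0, 0), Y = (1, 0), L = (0, 1).
1. J is the centroid of triangle LYZ ⇒ J = (1/3, 1/3)
2. C is the centroid of triangle LJY ⇒ C = (4/9, 4/9)
3. E is the midpoint of ZL ⇒ E = (0, 1/2)
through E parallel to ZC: direction (4/9, 4/9); meets JL at M = (1/6, 2/3)
M = J + t·(L−J) with t = 1/2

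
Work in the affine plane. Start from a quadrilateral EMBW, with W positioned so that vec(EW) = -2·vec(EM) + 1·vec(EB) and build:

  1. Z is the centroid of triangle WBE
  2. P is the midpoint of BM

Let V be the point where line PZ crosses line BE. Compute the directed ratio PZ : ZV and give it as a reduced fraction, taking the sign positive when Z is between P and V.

Assign E = (0, 0), M = (1, 0), B = (0, 1), W = (-2, 1) — the answer is frame-independent, so this choice is without loss of generality.
1. Z is the centroid of triangle WBE ⇒ Z = (-2/3, 2/3)
2. P is the midpoint of BM ⇒ P = (1/2, 1/2)
line PZ meets BE at V = (0, 4/7)
Z = P + t·(V−P) with t = 7/3, so PZ:ZV = 7/3:-4/3

PZ:ZV = -7/4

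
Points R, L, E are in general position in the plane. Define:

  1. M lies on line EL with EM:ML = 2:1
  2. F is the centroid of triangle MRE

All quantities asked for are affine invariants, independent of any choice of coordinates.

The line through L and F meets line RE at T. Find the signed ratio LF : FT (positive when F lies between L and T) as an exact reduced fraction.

Assign R = (0, 0), L = (1, 0), E = (0, 1) — the answer is frame-independent, so this choice is without loss of generality.
1. M lies on line EL with EM:ML = 2:1 ⇒ M = (2/3, 1/3)
2. F is the centroid of triangle MRE ⇒ F = (2/9, 4/9)
line LF meets RE at T = (0, 4/7)
F = L + t·(T−L) with t = 7/9, so LF:FT = 7/9:2/9

LF:FT = 7/2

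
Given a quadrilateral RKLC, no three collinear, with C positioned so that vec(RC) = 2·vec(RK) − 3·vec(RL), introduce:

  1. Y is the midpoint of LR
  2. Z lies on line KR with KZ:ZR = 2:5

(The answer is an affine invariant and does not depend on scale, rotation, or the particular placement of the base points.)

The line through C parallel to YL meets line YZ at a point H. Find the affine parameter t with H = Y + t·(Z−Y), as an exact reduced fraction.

t = 14/5

Assign R = (0, 0), K = (1, 0), L = (0, 1), C = (2, -3) — the answer is frame-independent, so this choice is without loss of generality.
1. Y is the midpoint of LR ⇒ Y = (0, 1/2)
2. Z lies on line KR with KZ:ZR = 2:5 ⇒ Z = (5/7, 0)
through C parallel to YL: direction (0, 1/2); meets YZ at H = (2, -9/10)
H = Y + t·(Z−Y) with t = 14/5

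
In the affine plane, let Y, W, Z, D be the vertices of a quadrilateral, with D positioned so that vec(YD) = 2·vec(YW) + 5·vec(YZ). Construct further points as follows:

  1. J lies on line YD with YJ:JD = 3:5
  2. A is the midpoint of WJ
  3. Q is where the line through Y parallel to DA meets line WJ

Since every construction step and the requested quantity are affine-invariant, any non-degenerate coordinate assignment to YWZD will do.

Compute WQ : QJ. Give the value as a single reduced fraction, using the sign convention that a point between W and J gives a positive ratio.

WQ:QJ = -13/3

Assign Y = (0, 0), W = (1, 0), Z = (0, 1), D = (2, 5) — the answer is frame-independent, so this choice is without loss of generality.
1. J lies on line YD with YJ:JD = 3:5 ⇒ J = (3/4, 15/8)
2. A is the midpoint of WJ ⇒ A = (7/8, 15/16)
3. Q is where the line through Y parallel to DA meets line WJ ⇒ Q = (27/40, 39/16)
Q = W + t·(J−W) with t = 13/10, so WQ:QJ = t:(1−t) = 13/10:-3/10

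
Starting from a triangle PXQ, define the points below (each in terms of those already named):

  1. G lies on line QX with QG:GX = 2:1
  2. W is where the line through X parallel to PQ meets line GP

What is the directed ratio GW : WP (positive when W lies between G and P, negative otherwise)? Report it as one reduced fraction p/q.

GW:WP = -1/3

Assign P = (0, 0), X = (1, 0), Q = (0, 1) — the answer is frame-independent, so this choice is without loss of generality.
1. G lies on line QX with QG:GX = 2:1 ⇒ G = (2/3, 1/3)
2. W is where the line through X parallel to PQ meets line GP ⇒ W = (1, 1/2)
W = G + t·(P−G) with t = -1/2, so GW:WP = t:(1−t) = -1/2:3/2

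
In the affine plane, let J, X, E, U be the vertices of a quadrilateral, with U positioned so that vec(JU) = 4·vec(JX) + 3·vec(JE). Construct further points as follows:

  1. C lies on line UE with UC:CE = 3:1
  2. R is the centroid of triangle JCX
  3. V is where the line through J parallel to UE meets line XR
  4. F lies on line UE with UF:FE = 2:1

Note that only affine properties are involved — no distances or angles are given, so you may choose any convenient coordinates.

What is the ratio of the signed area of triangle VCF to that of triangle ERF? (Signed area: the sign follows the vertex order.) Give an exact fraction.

Work in coordinates with J = (0, 0), X = (1, 0), E = (0, 1), U = (4, 3).
1. C lies on line UE with UC:CE = 3:1 ⇒ C = (1, 3/2)
2. R is the centroid of triangle JCX ⇒ R = (2/3, 1/2)
3. V is where the line through J parallel to UE meets line XR ⇒ V = (3/4, 3/8)
4. F lies on line UE with UF:FE = 2:1 ⇒ F = (4/3, 5/3)
2·[VCF] = -1/3, 2·[ERF] = 10/9
[VCF]:[ERF] = -1/3:10/9 = -3/10

[VCF]:[ERF] = -3/10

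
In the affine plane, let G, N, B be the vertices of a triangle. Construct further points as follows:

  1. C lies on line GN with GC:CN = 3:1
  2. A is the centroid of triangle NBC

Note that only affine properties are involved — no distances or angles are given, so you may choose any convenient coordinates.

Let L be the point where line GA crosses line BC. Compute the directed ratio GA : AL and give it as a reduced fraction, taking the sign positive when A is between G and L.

Assign G = (0, 0), N = (1, 0), B = (0, 1) — the answer is frame-independent, so this choice is without loss of generality.
1. C lies on line GN with GC:CN = 3:1 ⇒ C = (3/4, 0)
2. A is the centroid of triangle NBC ⇒ A = (7/12, 1/3)
line GA meets BC at L = (21/40, 3/10)
A = G + t·(L−G) with t = 10/9, so GA:AL = 10/9:-1/9

GA:AL = -10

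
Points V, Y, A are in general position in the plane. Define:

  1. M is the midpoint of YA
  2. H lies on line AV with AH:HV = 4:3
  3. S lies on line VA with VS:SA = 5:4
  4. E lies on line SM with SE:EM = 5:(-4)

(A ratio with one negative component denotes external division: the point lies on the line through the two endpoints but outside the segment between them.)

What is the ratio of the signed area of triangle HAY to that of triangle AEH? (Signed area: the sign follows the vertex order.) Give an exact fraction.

Set V = (0, 0), Y = (1, 0), A = (0, 1); any affine frame gives the same invariant.
1. M is the midpoint of YA ⇒ M = (1/2, 1/2)
2. H lies on line AV with AH:HV = 4:3 ⇒ H = (0, 3/7)
3. S lies on line VA with VS:SA = 5:4 ⇒ S = (0, 5/9)
4. E lies on line SM with SE:EM = 5:(-4) ⇒ E = (5/2, 5/18)
2·[HAY] = -4/7, 2·[AEH] = -10/7
[HAY]:[AEH] = -4/7:-10/7 = 2/5

[HAY]:[AEH] = 2/5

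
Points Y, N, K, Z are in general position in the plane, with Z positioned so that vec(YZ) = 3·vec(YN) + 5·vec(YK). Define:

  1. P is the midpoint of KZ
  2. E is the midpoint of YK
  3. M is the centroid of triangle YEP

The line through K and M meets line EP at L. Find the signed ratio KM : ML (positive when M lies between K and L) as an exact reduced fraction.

KM:ML = -4

Set Y = (0, 0), N = (1, 0), K = (0, 1), Z = (3, 5); any affine frame gives the same invariant.
1. P is the midpoint of KZ ⇒ P = (3/2, 3)
2. E is the midpoint of YK ⇒ E = (0, 1/2)
3. M is the centroid of triangle YEP ⇒ M = (1/2, 7/6)
line KM meets EP at L = (3/8, 9/8)
M = K + t·(L−K) with t = 4/3, so KM:ML = 4/3:-1/3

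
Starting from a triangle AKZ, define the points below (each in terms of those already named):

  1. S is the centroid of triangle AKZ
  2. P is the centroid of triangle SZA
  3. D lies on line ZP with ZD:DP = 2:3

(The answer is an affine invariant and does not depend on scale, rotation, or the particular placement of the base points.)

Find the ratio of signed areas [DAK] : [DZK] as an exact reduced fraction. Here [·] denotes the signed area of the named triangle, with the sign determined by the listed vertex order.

[DAK]:[DZK] = -35/8

Set A = (0, 0), K = (1, 0), Z = (0, 1); any affine frame gives the same invariant.
1. S is the centroid of triangle AKZ ⇒ S = (1/3, 1/3)
2. P is the centroid of triangle SZA ⇒ P = (1/9, 4/9)
3. D lies on line ZP with ZD:DP = 2:3 ⇒ D = (2/45, 7/9)
2·[DAK] = 7/9, 2·[DZK] = -8/45
[DAK]:[DZK] = 7/9:-8/45 = -35/8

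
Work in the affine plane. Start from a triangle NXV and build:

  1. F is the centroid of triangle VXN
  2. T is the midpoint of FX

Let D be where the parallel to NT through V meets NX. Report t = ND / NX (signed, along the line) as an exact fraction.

Assign N = (0, 0), X = (1, 0), V = (0, 1) — the answer is frame-independent, so this choice is without loss of generality.
1. F is the centroid of triangle VXN ⇒ F = (1/3, 1/3)
2. T is the midpoint of FX ⇒ T = (2/3, 1/6)
through V parallel to NT: direction (2/3, 1/6); meets NX at D = (-4, 0)
D = N + t·(X−N) with t = -4

t = -4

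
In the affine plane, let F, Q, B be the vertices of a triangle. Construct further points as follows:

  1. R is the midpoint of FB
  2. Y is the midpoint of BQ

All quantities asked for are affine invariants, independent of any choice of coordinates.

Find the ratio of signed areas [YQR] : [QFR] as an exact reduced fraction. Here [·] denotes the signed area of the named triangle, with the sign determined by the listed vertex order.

[YQR]:[QFR] = 1/2

Work in coordinates with F = (0, 0), Q = (1, 0), B = (0, 1).
1. R is the midpoint of FB ⇒ R = (0, 1/2)
2. Y is the midpoint of BQ ⇒ Y = (1/2, 1/2)
2·[YQR] = -1/4, 2·[QFR] = -1/2
[YQR]:[QFR] = -1/4:-1/2 = 1/2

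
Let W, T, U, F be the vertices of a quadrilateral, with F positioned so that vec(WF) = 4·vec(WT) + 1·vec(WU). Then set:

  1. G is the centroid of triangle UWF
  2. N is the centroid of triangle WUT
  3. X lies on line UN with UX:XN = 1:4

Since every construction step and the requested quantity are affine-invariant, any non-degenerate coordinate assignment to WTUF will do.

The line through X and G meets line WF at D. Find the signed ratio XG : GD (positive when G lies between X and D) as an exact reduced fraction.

XG:GD = 31/20

Work in coordinates with W = (0, 0), T = (1, 0), U = (0, 1), F = (4, 1).
1. G is the centroid of triangle UWF ⇒ G = (4/3, 2/3)
2. N is the centroid of triangle WUT ⇒ N = (1/3, 1/3)
3. X lies on line UN with UX:XN = 1:4 ⇒ X = (1/15, 13/15)
line XG meets WF at D = (200/93, 50/93)
G = X + t·(D−X) with t = 31/51, so XG:GD = 31/51:20/51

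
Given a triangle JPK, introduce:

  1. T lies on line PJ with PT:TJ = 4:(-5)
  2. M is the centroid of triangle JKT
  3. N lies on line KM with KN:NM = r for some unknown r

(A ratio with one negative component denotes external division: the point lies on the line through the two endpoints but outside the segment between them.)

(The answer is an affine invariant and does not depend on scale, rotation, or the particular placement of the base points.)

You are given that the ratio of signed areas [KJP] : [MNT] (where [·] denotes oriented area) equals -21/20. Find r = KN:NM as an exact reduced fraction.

r = 3/4

Choose coordinates J = (0, 0), P = (1, 0), K = (0, 1).
1. T lies on line PJ with PT:TJ = 4:(-5) ⇒ T = (5, 0)
2. M is the centroid of triangle JKT ⇒ M = (5/3, 1/3)
3. With KN:NM = r, write λ = r/(r+1) so N = K + λ·(M−K); N is affine-linear in λ
Every point depending on N is an affine combination of N and λ-independent points, so each such coordinate is linear in λ; the λ² term in each signed area is a multiple of (M−K)×(M−K) = 0, so 2·[KJP] and 2·[MNT] are each linear in λ. Evaluating at λ=0 and λ=1:
  2·[KJP] = 1,   2·[MNT] = 5/3·λ − 5/3
So [KJP]:[MNT] = (1) / (5/3·λ − 5/3). Setting this equal to -21/20:
  1 = -21/20·(5/3·λ − 5/3)  ⇒  λ = 3/7
Then r = λ/(1−λ) = (3/7)/(4/7) = 3/4. Check: with r = 3/4, N = (5/7, 5/7) and [KJP]:[MNT] = -21/20 as required.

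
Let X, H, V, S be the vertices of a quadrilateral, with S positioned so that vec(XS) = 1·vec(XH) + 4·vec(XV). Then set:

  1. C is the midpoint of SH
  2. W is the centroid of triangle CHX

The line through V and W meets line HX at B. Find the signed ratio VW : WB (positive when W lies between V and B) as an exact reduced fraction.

VW:WB = 1/2

Choose coordinates X = (0, 0), H = (1, 0), V = (0, 1), S = (1, 4).
1. C is the midpoint of SH ⇒ C = (1, 2)
2. W is the centroid of triangle CHX ⇒ W = (2/3, 2/3)
line VW meets HX at B = (2, 0)
W = V + t·(B−V) with t = 1/3, so VW:WB = 1/3:2/3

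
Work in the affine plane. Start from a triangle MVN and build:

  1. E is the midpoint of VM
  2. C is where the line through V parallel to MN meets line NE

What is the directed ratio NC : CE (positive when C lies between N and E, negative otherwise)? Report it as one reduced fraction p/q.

NC:CE = -2

Work in coordinates with M = (0, 0), V = (1, 0), N = (0, 1).
1. E is the midpoint of VM ⇒ E = (1/2, 0)
2. C is where the line through V parallel to MN meets line NE ⇒ C = (1, -1)
C = N + t·(E−N) with t = 2, so NC:CE = t:(1−t) = 2:-1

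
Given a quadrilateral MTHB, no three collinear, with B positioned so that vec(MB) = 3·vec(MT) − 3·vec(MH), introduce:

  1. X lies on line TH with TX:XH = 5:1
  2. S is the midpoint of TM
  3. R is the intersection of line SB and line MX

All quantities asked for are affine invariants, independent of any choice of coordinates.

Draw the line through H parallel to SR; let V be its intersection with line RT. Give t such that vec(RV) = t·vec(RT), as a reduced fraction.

Assign M = (0, 0), T = (1, 0), H = (0, 1), B = (3, -3) — the answer is frame-independent, so this choice is without loss of generality.
1. X lies on line TH with TX:XH = 5:1 ⇒ X = (1/6, 5/6)
2. S is the midpoint of TM ⇒ S = (1/2, 0)
3. R is the intersection of line SB and line MX ⇒ R = (3/31, 15/31)
through H parallel to SR: direction (-25/62, 15/31); meets RT at V = (65/93, 5/31)
V = R + t·(T−R) with t = 2/3

t = 2/3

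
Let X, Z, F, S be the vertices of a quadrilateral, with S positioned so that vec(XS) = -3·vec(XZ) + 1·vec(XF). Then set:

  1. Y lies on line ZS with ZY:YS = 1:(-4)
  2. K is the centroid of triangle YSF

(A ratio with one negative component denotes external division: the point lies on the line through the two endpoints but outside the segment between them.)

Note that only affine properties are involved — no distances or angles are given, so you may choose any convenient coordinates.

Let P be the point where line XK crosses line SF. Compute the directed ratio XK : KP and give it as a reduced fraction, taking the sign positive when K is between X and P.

Set X = (0, 0), Z = (1, 0), F = (0, 1), S = (-3, 1); any affine frame gives the same invariant.
1. Y lies on line ZS with ZY:YS = 1:(-4) ⇒ Y = (7/3, -1/3)
2. K is the centroid of triangle YSF ⇒ K = (-2/9, 5/9)
line XK meets SF at P = (-2/5, 1)
K = X + t·(P−X) with t = 5/9, so XK:KP = 5/9:4/9

XK:KP = 5/4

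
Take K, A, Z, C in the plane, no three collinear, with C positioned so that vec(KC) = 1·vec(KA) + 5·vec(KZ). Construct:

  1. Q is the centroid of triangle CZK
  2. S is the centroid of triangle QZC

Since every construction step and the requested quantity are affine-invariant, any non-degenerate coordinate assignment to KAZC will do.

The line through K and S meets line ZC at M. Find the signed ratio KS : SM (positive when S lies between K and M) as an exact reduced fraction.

Choose coordinates K = (0, 0), A = (1, 0), Z = (0, 1), C = (1, 5).
1. Q is the centroid of triangle CZK ⇒ Q = (1/3, 2)
2. S is the centroid of triangle QZC ⇒ S = (4/9, 8/3)
line KS meets ZC at M = (1/2, 3)
S = K + t·(M−K) with t = 8/9, so KS:SM = 8/9:1/9

KS:SM = 8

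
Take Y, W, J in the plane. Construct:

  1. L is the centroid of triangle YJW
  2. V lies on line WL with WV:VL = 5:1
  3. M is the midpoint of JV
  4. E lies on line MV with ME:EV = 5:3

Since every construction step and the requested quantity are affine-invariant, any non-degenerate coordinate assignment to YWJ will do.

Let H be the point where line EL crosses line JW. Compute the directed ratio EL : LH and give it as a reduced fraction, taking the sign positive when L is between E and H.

EL:LH = -31/96

Set Y = (0, 0), W = (1, 0), J = (0, 1); any affine frame gives the same invariant.
1. L is the centroid of triangle YJW ⇒ L = (1/3, 1/3)
2. V lies on line WL with WV:VL = 5:1 ⇒ V = (4/9, 5/18)
3. M is the midpoint of JV ⇒ M = (2/9, 23/36)
4. E lies on line MV with ME:EV = 5:3 ⇒ E = (13/36, 119/288)
line EL meets JW at H = (13/31, 18/31)
L = E + t·(H−E) with t = -31/65, so EL:LH = -31/65:96/65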